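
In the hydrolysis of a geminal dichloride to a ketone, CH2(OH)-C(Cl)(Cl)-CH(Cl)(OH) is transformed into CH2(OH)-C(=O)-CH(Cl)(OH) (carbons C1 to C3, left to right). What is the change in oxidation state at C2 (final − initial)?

0

Before: C2 has 2 bonds to C, 2 bonds to Cl → oxidation state +2.
After: C2 has 2 bonds to C, 2 bonds to O → oxidation state +2.
Δ = +2 − (+2) = 0, so no net redox change at C2.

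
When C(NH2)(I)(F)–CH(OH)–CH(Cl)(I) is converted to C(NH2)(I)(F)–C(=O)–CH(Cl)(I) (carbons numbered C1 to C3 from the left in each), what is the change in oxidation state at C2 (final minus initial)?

+2

Before: C2 has 2 bonds to C, 1 bond to H, 1 bond to O → oxidation state 0.
After: C2 has 2 bonds to C, 2 bonds to O → oxidation state +2.
Δ = +2 − (0) = +2, so this is an oxidation at C2.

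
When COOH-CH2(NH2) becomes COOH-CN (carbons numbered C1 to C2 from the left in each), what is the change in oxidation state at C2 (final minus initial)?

Before: C2 has 1 bond to C, 2 bonds to H, 1 bond to N → oxidation state -1.
After: C2 has 1 bond to C, 3 bonds to N → oxidation state +3.
Δ = +3 − (-1) = +4, so this is an oxidation at C2.

+4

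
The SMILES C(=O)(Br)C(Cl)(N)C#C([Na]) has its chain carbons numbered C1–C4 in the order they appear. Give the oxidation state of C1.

+3

Bonds to more-electronegative neighbours contribute +1 each, bonds to H or metals contribute −1 each, and C–C bonds contribute 0.
C1 has one bond to C (0), a double bond to O (2×+1 = +2), one bond to Br (+1).
Oxidation state = 0 + 2 + 1 = +3.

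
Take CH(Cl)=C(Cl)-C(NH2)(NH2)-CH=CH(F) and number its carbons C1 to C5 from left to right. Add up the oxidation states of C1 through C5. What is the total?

Bonds to more-electronegative neighbours contribute +1 each, bonds to H or metals contribute −1 each, and C–C bonds contribute 0. Tallying each carbon:
C1: 2C, 1H, 1Cl → 0 − 1 + 1 = 0
C2: 3C, 1Cl → 0 + 1 = +1
C3: 2C, 2N → 0 + 2 = +2
C4: 3C, 1H → 0 − 1 = -1
C5: 2C, 1H, 1F → 0 − 1 + 1 = 0
Sum = 0 + 1 + 2 − 1 + 0 = +2.

+2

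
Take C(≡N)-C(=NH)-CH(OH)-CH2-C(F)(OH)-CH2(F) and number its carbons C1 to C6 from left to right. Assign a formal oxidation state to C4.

C4 has one bond to C (0), one bond to C (0), one bond to H (-1), one bond to H (-1).
Oxidation state = 0 + 0 − 1 − 1 = -2.

-2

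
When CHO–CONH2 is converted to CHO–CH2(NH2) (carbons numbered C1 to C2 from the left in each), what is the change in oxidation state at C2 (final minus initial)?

Before: C2 has 1 bond to C, 2 bonds to O, 1 bond to N → oxidation state +3.
After: C2 has 1 bond to C, 2 bonds to H, 1 bond to N → oxidation state -1.
Δ = -1 − (+3) = -4, so this is a reduction at C2.

-4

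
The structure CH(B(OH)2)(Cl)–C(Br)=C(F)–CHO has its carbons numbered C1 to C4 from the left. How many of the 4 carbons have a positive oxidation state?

Tallying each carbon's bonds:
C1: 1C, 1H, 1Cl, 1B → 0 − 1 + 1 − 1 = -1
C2: 3C, 1Br → 0 + 1 = +1
C3: 3C, 1F → 0 + 1 = +1
C4: 1C, 1H, 2O → 0 − 1 + 2 = +1
3 carbons (C2, C3, C4) meet the condition.

3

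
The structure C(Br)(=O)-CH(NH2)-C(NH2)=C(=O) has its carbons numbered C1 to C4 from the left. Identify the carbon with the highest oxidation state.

Each bond to a more electronegative atom (O, N, halogen) counts +1, each bond to a less electronegative atom (H, metal, B, Si) counts −1, and each C–C bond counts 0. Tallying each carbon:
C1: 1C, 2O, 1Br → 0 + 2 + 1 = +3
C2: 2C, 1H, 1N → 0 − 1 + 1 = 0
C3: 3C, 1N → 0 + 1 = +1
C4: 2C, 2O → 0 + 2 = +2
The most oxidised carbon is C1 at +3.

C1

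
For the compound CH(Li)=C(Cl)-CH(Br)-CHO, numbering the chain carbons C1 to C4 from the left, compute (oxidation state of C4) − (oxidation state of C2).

0

C4: 1C, 1H, 2O → 0 − 1 + 2 = +1
C2: 3C, 1Cl → 0 + 1 = +1
Difference: +1 − (+1) = 0.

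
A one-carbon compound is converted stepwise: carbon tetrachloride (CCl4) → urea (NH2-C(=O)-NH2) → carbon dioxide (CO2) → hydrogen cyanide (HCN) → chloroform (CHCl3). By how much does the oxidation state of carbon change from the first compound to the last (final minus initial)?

-2

Carbon oxidation states along the series — carbon tetrachloride: +4, urea: +4, carbon dioxide: +4, hydrogen cyanide: +2, chloroform: +2.
Net change = +2 − (+4) = -2.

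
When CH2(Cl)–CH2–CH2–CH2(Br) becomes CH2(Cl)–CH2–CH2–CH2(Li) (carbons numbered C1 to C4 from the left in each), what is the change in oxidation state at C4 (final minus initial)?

Before: C4 has 1 bond to C, 2 bonds to H, 1 bond to Br → oxidation state -1.
After: C4 has 1 bond to C, 2 bonds to H, 1 bond to Li → oxidation state -3.
Δ = -3 − (-1) = -2, so this is a reduction at C4.

-2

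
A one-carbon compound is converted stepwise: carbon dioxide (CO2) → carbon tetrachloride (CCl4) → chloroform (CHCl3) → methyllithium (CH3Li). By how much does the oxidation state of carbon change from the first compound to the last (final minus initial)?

Carbon oxidation states along the series — carbon dioxide: +4, carbon tetrachloride: +4, chloroform: +2, methyllithium: -4.
Net change = -4 − (+4) = -8.

-8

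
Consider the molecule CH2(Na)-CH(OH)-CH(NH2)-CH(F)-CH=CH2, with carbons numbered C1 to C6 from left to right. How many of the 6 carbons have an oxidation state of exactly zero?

3

Tallying each carbon's bonds:
C1: 1C, 2H, 1Na → 0 − 2 − 1 = -3
C2: 2C, 1H, 1O → 0 − 1 + 1 = 0
C3: 2C, 1H, 1N → 0 − 1 + 1 = 0
C4: 2C, 1H, 1F → 0 − 1 + 1 = 0
C5: 3C, 1H → 0 − 1 = -1
C6: 2C, 2H → 0 − 2 = -2
3 carbons (C2, C3, C4) meet the condition.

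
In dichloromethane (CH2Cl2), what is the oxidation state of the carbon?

Each bond to a more electronegative atom (O, N, halogen) counts +1, each bond to a less electronegative atom (H, metal, B, Si) counts −1, and each C–C bond counts 0.
The carbon has one bond to H (-1), one bond to H (-1), one bond to Cl (+1), one bond to Cl (+1).
Oxidation state = -1 − 1 + 1 + 1 = 0.

0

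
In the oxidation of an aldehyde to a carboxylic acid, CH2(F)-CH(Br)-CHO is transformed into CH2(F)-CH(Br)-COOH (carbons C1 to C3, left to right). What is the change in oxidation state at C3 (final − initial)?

+2

Before: C3 has 1 bond to C, 1 bond to H, 2 bonds to O → oxidation state +1.
After: C3 has 1 bond to C, 3 bonds to O → oxidation state +3.
Δ = +3 − (+1) = +2, so this is an oxidation at C3.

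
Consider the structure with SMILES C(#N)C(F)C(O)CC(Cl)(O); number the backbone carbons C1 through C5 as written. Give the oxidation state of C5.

+1

Count +1 for every bond to an atom more electronegative than carbon and −1 for every bond to one less electronegative; C–C bonds are 0.
C5 has one bond to C (0), one bond to Cl (+1), one bond to H (-1), one bond to O (+1).
Oxidation state = 0 + 1 − 1 + 1 = +1.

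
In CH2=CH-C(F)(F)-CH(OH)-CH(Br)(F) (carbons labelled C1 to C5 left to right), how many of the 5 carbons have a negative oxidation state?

2

Each bond to a more electronegative atom (O, N, halogen) counts +1, each bond to a less electronegative atom (H, metal, B, Si) counts −1, and each C–C bond counts 0. Tallying each carbon:
C1: 2C, 2H → 0 − 2 = -2
C2: 3C, 1H → 0 − 1 = -1
C3: 2C, 2F → 0 + 2 = +2
C4: 2C, 1H, 1O → 0 − 1 + 1 = 0
C5: 1C, 1H, 1F, 1Br → 0 − 1 + 1 + 1 = +1
2 carbons (C1, C2) meet the condition.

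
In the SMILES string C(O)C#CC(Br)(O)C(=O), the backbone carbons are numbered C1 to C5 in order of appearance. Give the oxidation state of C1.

-1

C1 has one bond to C (0), one bond to O (+1), one bond to H (-1), one bond to H (-1).
Oxidation state = 0 + 1 − 1 − 1 = -1.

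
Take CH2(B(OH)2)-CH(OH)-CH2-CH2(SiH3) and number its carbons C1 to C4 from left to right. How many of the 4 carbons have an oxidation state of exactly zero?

Tallying each carbon's bonds:
C1: 1C, 2H, 1B → 0 − 2 − 1 = -3
C2: 2C, 1H, 1O → 0 − 1 + 1 = 0
C3: 2C, 2H → 0 − 2 = -2
C4: 1C, 2H, 1Si → 0 − 2 − 1 = -3
1 carbon (C2) meets the condition.

1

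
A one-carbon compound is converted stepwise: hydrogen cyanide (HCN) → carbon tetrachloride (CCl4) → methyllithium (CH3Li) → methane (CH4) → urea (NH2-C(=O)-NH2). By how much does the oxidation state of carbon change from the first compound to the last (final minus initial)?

Carbon oxidation states along the series — hydrogen cyanide: +2, carbon tetrachloride: +4, methyllithium: -4, methane: -4, urea: +4.
Net change = +4 − (+2) = +2.

+2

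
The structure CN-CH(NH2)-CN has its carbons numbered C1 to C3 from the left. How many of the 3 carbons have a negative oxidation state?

0

Bonds to more-electronegative neighbours contribute +1 each, bonds to H or metals contribute −1 each, and C–C bonds contribute 0. Tallying each carbon:
C1: 1C, 3N → 0 + 3 = +3
C2: 2C, 1H, 1N → 0 − 1 + 1 = 0
C3: 1C, 3N → 0 + 3 = +3
0 carbons meet the condition.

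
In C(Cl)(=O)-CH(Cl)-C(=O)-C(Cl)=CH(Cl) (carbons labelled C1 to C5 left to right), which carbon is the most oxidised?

Assign +1 per bond to O/N/halogen, −1 per bond to H or an electropositive element, and 0 per bond to carbon. Tallying each carbon:
C1: 1C, 2O, 1Cl → 0 + 2 + 1 = +3
C2: 2C, 1H, 1Cl → 0 − 1 + 1 = 0
C3: 2C, 2O → 0 + 2 = +2
C4: 3C, 1Cl → 0 + 1 = +1
C5: 2C, 1H, 1Cl → 0 − 1 + 1 = 0
The most oxidised carbon is C1 at +3.

C1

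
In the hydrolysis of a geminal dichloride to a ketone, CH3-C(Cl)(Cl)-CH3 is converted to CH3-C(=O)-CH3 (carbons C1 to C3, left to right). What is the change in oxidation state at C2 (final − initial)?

Before: C2 has 2 bonds to C, 2 bonds to Cl → oxidation state +2.
After: C2 has 2 bonds to C, 2 bonds to O → oxidation state +2.
Δ = +2 − (+2) = 0, so no net redox change at C2.

0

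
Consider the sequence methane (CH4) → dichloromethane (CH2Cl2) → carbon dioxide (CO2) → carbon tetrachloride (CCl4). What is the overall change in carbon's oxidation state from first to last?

Carbon oxidation states along the series — methane: -4, dichloromethane: 0, carbon dioxide: +4, carbon tetrachloride: +4.
Net change = +4 − (-4) = +8.

+8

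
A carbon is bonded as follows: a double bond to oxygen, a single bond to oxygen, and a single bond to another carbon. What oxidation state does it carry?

The carbon has one bond to C (0), a double bond to O (2×+1 = +2), one bond to O (+1).
Oxidation state = 0 + 2 + 1 = +3.

+3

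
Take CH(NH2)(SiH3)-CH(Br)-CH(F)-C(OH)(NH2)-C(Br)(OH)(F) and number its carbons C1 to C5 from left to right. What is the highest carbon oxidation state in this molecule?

+3

Tallying each carbon's bonds:
C1: 1C, 1H, 1N, 1Si → 0 − 1 + 1 − 1 = -1
C2: 2C, 1H, 1Br → 0 − 1 + 1 = 0
C3: 2C, 1H, 1F → 0 − 1 + 1 = 0
C4: 2C, 1O, 1N → 0 + 1 + 1 = +2
C5: 1C, 1O, 1F, 1Br → 0 + 1 + 1 + 1 = +3
The highest value is +3.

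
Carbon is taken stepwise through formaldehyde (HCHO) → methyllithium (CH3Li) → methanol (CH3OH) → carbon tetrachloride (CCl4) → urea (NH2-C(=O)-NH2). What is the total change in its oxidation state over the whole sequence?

Carbon oxidation states along the series — formaldehyde: 0, methyllithium: -4, methanol: -2, carbon tetrachloride: +4, urea: +4.
Net change = +4 − (0) = +4.

+4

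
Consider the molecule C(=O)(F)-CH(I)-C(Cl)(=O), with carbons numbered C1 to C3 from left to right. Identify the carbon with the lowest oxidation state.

Tallying each carbon's bonds:
C1: 1C, 2O, 1F → 0 + 2 + 1 = +3
C2: 2C, 1H, 1I → 0 − 1 + 1 = 0
C3: 1C, 2O, 1Cl → 0 + 2 + 1 = +3
The most reduced carbon is C2 at 0.

C2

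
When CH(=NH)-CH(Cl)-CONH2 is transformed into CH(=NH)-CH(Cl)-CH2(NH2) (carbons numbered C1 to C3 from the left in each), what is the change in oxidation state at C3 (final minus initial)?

Before: C3 has 1 bond to C, 2 bonds to O, 1 bond to N → oxidation state +3.
After: C3 has 1 bond to C, 2 bonds to H, 1 bond to N → oxidation state -1.
Δ = -1 − (+3) = -4, so this is a reduction at C3.

-4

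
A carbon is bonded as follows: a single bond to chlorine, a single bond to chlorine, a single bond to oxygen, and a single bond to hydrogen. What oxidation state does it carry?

+2

The carbon has one bond to Cl (+1), one bond to Cl (+1), one bond to H (-1), one bond to O (+1).
Oxidation state = +1 + 1 − 1 + 1 = +2.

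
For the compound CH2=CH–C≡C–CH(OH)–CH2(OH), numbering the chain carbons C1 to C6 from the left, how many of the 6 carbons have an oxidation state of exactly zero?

3

Bonds to more-electronegative neighbours contribute +1 each, bonds to H or metals contribute −1 each, and C–C bonds contribute 0. Tallying each carbon:
C1: 2C, 2H → 0 − 2 = -2
C2: 3C, 1H → 0 − 1 = -1
C3: 4C → 0 = 0
C4: 4C → 0 = 0
C5: 2C, 1H, 1O → 0 − 1 + 1 = 0
C6: 1C, 2H, 1O → 0 − 2 + 1 = -1
3 carbons (C3, C4, C5) meet the condition.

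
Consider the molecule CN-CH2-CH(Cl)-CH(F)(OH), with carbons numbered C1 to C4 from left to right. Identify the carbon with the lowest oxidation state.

C2

Tallying each carbon's bonds:
C1: 1C, 3N → 0 + 3 = +3
C2: 2C, 2H → 0 − 2 = -2
C3: 2C, 1H, 1Cl → 0 − 1 + 1 = 0
C4: 1C, 1H, 1O, 1F → 0 − 1 + 1 + 1 = +1
The most reduced carbon is C2 at -2.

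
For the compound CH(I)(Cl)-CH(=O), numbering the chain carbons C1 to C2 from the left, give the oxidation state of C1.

+1

Bonds to more-electronegative neighbours contribute +1 each, bonds to H or metals contribute −1 each, and C–C bonds contribute 0.
C1 has one bond to C (0), one bond to I (+1), one bond to Cl (+1), one bond to H (-1).
Oxidation state = 0 + 1 + 1 − 1 = +1.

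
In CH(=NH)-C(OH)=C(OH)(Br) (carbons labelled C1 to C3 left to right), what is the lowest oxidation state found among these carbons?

+1

Bonds to more-electronegative neighbours contribute +1 each, bonds to H or metals contribute −1 each, and C–C bonds contribute 0. Tallying each carbon:
C1: 1C, 1H, 2N → 0 − 1 + 2 = +1
C2: 3C, 1O → 0 + 1 = +1
C3: 2C, 1O, 1Br → 0 + 1 + 1 = +2
The lowest value is +1.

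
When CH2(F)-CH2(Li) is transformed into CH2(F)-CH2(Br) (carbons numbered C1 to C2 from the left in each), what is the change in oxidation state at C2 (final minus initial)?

+2

Before: C2 has 1 bond to C, 2 bonds to H, 1 bond to Li → oxidation state -3.
After: C2 has 1 bond to C, 2 bonds to H, 1 bond to Br → oxidation state -1.
Δ = -1 − (-3) = +2, so this is an oxidation at C2.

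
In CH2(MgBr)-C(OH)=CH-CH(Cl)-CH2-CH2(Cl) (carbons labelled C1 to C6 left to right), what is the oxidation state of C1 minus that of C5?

-1

C1: 1C, 2H, 1Mg → 0 − 2 − 1 = -3
C5: 2C, 2H → 0 − 2 = -2
Difference: -3 − (-2) = -1.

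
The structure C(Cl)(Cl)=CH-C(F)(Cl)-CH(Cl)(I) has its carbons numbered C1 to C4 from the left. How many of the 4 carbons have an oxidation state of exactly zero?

Tallying each carbon's bonds:
C1: 2C, 2Cl → 0 + 2 = +2
C2: 3C, 1H → 0 − 1 = -1
C3: 2C, 1F, 1Cl → 0 + 1 + 1 = +2
C4: 1C, 1H, 1Cl, 1I → 0 − 1 + 1 + 1 = +1
0 carbons meet the condition.

0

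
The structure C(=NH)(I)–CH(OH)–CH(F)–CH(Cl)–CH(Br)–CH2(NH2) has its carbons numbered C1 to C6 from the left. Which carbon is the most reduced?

Tallying each carbon's bonds:
C1: 1C, 2N, 1I → 0 + 2 + 1 = +3
C2: 2C, 1H, 1O → 0 − 1 + 1 = 0
C3: 2C, 1H, 1F → 0 − 1 + 1 = 0
C4: 2C, 1H, 1Cl → 0 − 1 + 1 = 0
C5: 2C, 1H, 1Br → 0 − 1 + 1 = 0
C6: 1C, 2H, 1N → 0 − 2 + 1 = -1
The most reduced carbon is C6 at -1.

C6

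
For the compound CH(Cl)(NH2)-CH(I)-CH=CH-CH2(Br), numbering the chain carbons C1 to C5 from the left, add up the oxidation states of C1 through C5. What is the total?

-2

Bonds to more-electronegative neighbours contribute +1 each, bonds to H or metals contribute −1 each, and C–C bonds contribute 0. Tallying each carbon:
C1: 1C, 1H, 1N, 1Cl → 0 − 1 + 1 + 1 = +1
C2: 2C, 1H, 1I → 0 − 1 + 1 = 0
C3: 3C, 1H → 0 − 1 = -1
C4: 3C, 1H → 0 − 1 = -1
C5: 1C, 2H, 1Br → 0 − 2 + 1 = -1
Sum = +1 + 0 − 1 − 1 − 1 = -2.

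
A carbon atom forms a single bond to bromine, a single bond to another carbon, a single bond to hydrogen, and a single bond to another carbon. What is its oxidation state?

0

The carbon has one bond to C (0), one bond to C (0), one bond to Br (+1), one bond to H (-1).
Oxidation state = 0 + 0 + 1 − 1 = 0.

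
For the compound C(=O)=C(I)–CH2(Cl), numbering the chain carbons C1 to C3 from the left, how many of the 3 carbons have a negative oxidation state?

Each bond to a more electronegative atom (O, N, halogen) counts +1, each bond to a less electronegative atom (H, metal, B, Si) counts −1, and each C–C bond counts 0. Tallying each carbon:
C1: 2C, 2O → 0 + 2 = +2
C2: 3C, 1I → 0 + 1 = +1
C3: 1C, 2H, 1Cl → 0 − 2 + 1 = -1
1 carbon (C3) meets the condition.

1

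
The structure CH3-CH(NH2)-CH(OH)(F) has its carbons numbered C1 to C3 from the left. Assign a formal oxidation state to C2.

0

C2 has one bond to C (0), one bond to C (0), one bond to N (+1), one bond to H (-1).
Oxidation state = 0 + 0 + 1 − 1 = 0.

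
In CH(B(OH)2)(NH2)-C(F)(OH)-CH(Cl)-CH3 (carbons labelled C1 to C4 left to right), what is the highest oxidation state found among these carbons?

Assign +1 per bond to O/N/halogen, −1 per bond to H or an electropositive element, and 0 per bond to carbon. Tallying each carbon:
C1: 1C, 1H, 1N, 1B → 0 − 1 + 1 − 1 = -1
C2: 2C, 1O, 1F → 0 + 1 + 1 = +2
C3: 2C, 1H, 1Cl → 0 − 1 + 1 = 0
C4: 1C, 3H → 0 − 3 = -3
The highest value is +2.

+2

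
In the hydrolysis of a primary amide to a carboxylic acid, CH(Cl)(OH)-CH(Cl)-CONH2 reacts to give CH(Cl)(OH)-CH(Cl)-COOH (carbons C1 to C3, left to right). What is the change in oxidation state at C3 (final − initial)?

0

Before: C3 has 1 bond to C, 2 bonds to O, 1 bond to N → oxidation state +3.
After: C3 has 1 bond to C, 3 bonds to O → oxidation state +3.
Δ = +3 − (+3) = 0, so no net redox change at C3.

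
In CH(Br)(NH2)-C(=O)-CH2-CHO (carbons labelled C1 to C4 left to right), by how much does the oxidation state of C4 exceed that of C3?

C4: 1C, 1H, 2O → 0 − 1 + 2 = +1
C3: 2C, 2H → 0 − 2 = -2
Difference: +1 − (-2) = +3.

+3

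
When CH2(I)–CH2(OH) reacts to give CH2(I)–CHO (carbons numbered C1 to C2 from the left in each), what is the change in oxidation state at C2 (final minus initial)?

Before: C2 has 1 bond to C, 2 bonds to H, 1 bond to O → oxidation state -1.
After: C2 has 1 bond to C, 1 bond to H, 2 bonds to O → oxidation state +1.
Δ = +1 − (-1) = +2, so this is an oxidation at C2.

+2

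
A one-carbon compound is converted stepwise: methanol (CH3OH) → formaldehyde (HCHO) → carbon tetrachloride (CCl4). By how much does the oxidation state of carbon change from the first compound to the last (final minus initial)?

Carbon oxidation states along the series — methanol: -2, formaldehyde: 0, carbon tetrachloride: +4.
Net change = +4 − (-2) = +6.

+6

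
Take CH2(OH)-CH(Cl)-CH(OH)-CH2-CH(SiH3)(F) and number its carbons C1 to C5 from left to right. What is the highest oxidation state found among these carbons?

Tallying each carbon's bonds:
C1: 1C, 2H, 1O → 0 − 2 + 1 = -1
C2: 2C, 1H, 1Cl → 0 − 1 + 1 = 0
C3: 2C, 1H, 1O → 0 − 1 + 1 = 0
C4: 2C, 2H → 0 − 2 = -2
C5: 1C, 1H, 1F, 1Si → 0 − 1 + 1 − 1 = -1
The highest value is 0.

0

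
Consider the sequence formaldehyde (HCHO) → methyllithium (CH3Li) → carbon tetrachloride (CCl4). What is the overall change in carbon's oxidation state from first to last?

Carbon oxidation states along the series — formaldehyde: 0, methyllithium: -4, carbon tetrachloride: +4.
Net change = +4 − (0) = +4.

+4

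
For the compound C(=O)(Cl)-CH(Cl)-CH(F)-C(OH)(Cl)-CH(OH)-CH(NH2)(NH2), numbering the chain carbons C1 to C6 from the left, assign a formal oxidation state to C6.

+1

Count +1 for every bond to an atom more electronegative than carbon and −1 for every bond to one less electronegative; C–C bonds are 0.
C6 has one bond to C (0), one bond to N (+1), one bond to H (-1), one bond to N (+1).
Oxidation state = 0 + 1 − 1 + 1 = +1.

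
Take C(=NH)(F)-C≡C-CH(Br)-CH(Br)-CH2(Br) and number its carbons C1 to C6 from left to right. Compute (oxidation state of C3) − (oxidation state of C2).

C3: 4C → 0 = 0
C2: 4C → 0 = 0
Difference: 0 − (0) = 0.

0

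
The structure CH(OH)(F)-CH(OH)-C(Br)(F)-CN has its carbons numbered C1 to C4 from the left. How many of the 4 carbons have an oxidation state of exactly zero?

Tallying each carbon's bonds:
C1: 1C, 1H, 1O, 1F → 0 − 1 + 1 + 1 = +1
C2: 2C, 1H, 1O → 0 − 1 + 1 = 0
C3: 2C, 1F, 1Br → 0 + 1 + 1 = +2
C4: 1C, 3N → 0 + 3 = +3
1 carbon (C2) meets the condition.

1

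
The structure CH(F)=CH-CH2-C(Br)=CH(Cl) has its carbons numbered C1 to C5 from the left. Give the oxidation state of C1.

0

C1 has a double bond to C (2×0 = 0), one bond to H (-1), one bond to F (+1).
Oxidation state = 0 − 1 + 1 = 0.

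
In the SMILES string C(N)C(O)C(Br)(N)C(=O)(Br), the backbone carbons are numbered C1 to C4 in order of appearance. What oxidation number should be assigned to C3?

+2

C3 has one bond to C (0), one bond to C (0), one bond to Br (+1), one bond to N (+1).
Oxidation state = 0 + 0 + 1 + 1 = +2.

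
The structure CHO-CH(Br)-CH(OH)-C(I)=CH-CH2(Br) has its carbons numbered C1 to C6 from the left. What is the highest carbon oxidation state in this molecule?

+1

Tallying each carbon's bonds:
C1: 1C, 1H, 2O → 0 − 1 + 2 = +1
C2: 2C, 1H, 1Br → 0 − 1 + 1 = 0
C3: 2C, 1H, 1O → 0 − 1 + 1 = 0
C4: 3C, 1I → 0 + 1 = +1
C5: 3C, 1H → 0 − 1 = -1
C6: 1C, 2H, 1Br → 0 − 2 + 1 = -1
The highest value is +1.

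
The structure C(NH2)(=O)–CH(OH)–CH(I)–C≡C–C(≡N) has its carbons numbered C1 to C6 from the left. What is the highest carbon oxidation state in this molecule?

Tallying each carbon's bonds:
C1: 1C, 2O, 1N → 0 + 2 + 1 = +3
C2: 2C, 1H, 1O → 0 − 1 + 1 = 0
C3: 2C, 1H, 1I → 0 − 1 + 1 = 0
C4: 4C → 0 = 0
C5: 4C → 0 = 0
C6: 1C, 3N → 0 + 3 = +3
The highest value is +3.

+3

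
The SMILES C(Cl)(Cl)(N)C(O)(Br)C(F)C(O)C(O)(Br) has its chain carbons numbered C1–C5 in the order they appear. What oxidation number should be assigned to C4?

0

C4 has one bond to C (0), one bond to C (0), one bond to O (+1), one bond to H (-1).
Oxidation state = 0 + 0 + 1 − 1 = 0.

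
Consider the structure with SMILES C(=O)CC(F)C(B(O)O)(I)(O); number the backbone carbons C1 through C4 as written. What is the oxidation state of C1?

+1

C1 has one bond to C (0), a double bond to O (2×+1 = +2), one bond to H (-1).
Oxidation state = 0 + 2 − 1 = +1.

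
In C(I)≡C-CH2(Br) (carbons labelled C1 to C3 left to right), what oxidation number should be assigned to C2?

C2 has a triple bond to C (3×0 = 0), one bond to C (0).
Oxidation state = 0 + 0 = 0.

0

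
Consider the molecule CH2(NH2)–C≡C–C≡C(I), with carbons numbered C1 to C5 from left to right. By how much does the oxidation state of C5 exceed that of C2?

+1

C5: 3C, 1I → 0 + 1 = +1
C2: 4C → 0 = 0
Difference: +1 − (0) = +1.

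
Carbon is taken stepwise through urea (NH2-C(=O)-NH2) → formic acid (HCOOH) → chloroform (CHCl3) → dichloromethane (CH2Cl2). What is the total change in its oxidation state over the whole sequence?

Carbon oxidation states along the series — urea: +4, formic acid: +2, chloroform: +2, dichloromethane: 0.
Net change = 0 − (+4) = -4.

-4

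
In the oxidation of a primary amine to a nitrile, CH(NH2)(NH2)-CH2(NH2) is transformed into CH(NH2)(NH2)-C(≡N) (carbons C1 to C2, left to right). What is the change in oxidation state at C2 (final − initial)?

+4

Before: C2 has 1 bond to C, 2 bonds to H, 1 bond to N → oxidation state -1.
After: C2 has 1 bond to C, 3 bonds to N → oxidation state +3.
Δ = +3 − (-1) = +4, so this is an oxidation at C2.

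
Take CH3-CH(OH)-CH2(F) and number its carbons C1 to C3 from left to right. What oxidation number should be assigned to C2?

0

C2 has one bond to C (0), one bond to C (0), one bond to H (-1), one bond to O (+1).
Oxidation state = 0 + 0 − 1 + 1 = 0.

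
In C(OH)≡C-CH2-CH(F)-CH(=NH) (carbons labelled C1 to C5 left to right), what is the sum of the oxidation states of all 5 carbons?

Count +1 for every bond to an atom more electronegative than carbon and −1 for every bond to one less electronegative; C–C bonds are 0. Tallying each carbon:
C1: 3C, 1O → 0 + 1 = +1
C2: 4C → 0 = 0
C3: 2C, 2H → 0 − 2 = -2
C4: 2C, 1H, 1F → 0 − 1 + 1 = 0
C5: 1C, 1H, 2N → 0 − 1 + 2 = +1
Sum = +1 + 0 − 2 + 0 + 1 = 0.

0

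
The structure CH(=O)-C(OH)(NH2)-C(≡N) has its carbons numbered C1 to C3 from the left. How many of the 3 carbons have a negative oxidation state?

0

Each bond to a more electronegative atom (O, N, halogen) counts +1, each bond to a less electronegative atom (H, metal, B, Si) counts −1, and each C–C bond counts 0. Tallying each carbon:
C1: 1C, 1H, 2O → 0 − 1 + 2 = +1
C2: 2C, 1O, 1N → 0 + 1 + 1 = +2
C3: 1C, 3N → 0 + 3 = +3
0 carbons meet the condition.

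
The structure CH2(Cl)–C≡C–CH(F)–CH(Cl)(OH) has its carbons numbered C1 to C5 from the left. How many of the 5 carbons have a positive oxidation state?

Each bond to a more electronegative atom (O, N, halogen) counts +1, each bond to a less electronegative atom (H, metal, B, Si) counts −1, and each C–C bond counts 0. Tallying each carbon:
C1: 1C, 2H, 1Cl → 0 − 2 + 1 = -1
C2: 4C → 0 = 0
C3: 4C → 0 = 0
C4: 2C, 1H, 1F → 0 − 1 + 1 = 0
C5: 1C, 1H, 1O, 1Cl → 0 − 1 + 1 + 1 = +1
1 carbon (C5) meets the condition.

1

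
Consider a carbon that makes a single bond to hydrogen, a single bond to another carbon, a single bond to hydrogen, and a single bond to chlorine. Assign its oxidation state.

-1

Each bond to a more electronegative atom (O, N, halogen) counts +1, each bond to a less electronegative atom (H, metal, B, Si) counts −1, and each C–C bond counts 0.
The carbon has one bond to C (0), one bond to H (-1), one bond to Cl (+1), one bond to H (-1).
Oxidation state = 0 − 1 + 1 − 1 = -1.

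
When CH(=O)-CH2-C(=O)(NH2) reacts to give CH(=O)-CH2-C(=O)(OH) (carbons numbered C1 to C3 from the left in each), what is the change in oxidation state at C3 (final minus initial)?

Before: C3 has 1 bond to C, 2 bonds to O, 1 bond to N → oxidation state +3.
After: C3 has 1 bond to C, 3 bonds to O → oxidation state +3.
Δ = +3 − (+3) = 0, so no net redox change at C3.

0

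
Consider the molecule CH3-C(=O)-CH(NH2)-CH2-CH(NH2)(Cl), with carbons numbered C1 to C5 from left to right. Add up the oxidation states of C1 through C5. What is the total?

-2

Tallying each carbon's bonds:
C1: 1C, 3H → 0 − 3 = -3
C2: 2C, 2O → 0 + 2 = +2
C3: 2C, 1H, 1N → 0 − 1 + 1 = 0
C4: 2C, 2H → 0 − 2 = -2
C5: 1C, 1H, 1N, 1Cl → 0 − 1 + 1 + 1 = +1
Sum = -3 + 2 + 0 − 2 + 1 = -2.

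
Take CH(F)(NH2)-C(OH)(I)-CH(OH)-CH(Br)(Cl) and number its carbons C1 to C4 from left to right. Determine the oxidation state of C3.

Each bond to a more electronegative atom (O, N, halogen) counts +1, each bond to a less electronegative atom (H, metal, B, Si) counts −1, and each C–C bond counts 0.
C3 has one bond to C (0), one bond to C (0), one bond to O (+1), one bond to H (-1).
Oxidation state = 0 + 0 + 1 − 1 = 0.

0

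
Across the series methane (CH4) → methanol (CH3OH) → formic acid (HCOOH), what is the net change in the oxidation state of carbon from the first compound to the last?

+6

Carbon oxidation states along the series — methane: -4, methanol: -2, formic acid: +2.
Net change = +2 − (-4) = +6.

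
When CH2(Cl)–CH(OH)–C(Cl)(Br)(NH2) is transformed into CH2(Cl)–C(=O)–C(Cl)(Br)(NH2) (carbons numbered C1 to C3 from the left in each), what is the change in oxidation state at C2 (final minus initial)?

+2

Before: C2 has 2 bonds to C, 1 bond to H, 1 bond to O → oxidation state 0.
After: C2 has 2 bonds to C, 2 bonds to O → oxidation state +2.
Δ = +2 − (0) = +2, so this is an oxidation at C2.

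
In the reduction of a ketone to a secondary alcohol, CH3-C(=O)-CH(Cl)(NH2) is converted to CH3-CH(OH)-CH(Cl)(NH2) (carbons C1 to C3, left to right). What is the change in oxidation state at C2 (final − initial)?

-2

Before: C2 has 2 bonds to C, 2 bonds to O → oxidation state +2.
After: C2 has 2 bonds to C, 1 bond to H, 1 bond to O → oxidation state 0.
Δ = 0 − (+2) = -2, so this is a reduction at C2.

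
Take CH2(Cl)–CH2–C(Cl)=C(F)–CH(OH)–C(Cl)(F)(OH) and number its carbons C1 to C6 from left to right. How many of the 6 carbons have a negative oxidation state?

Tallying each carbon's bonds:
C1: 1C, 2H, 1Cl → 0 − 2 + 1 = -1
C2: 2C, 2H → 0 − 2 = -2
C3: 3C, 1Cl → 0 + 1 = +1
C4: 3C, 1F → 0 + 1 = +1
C5: 2C, 1H, 1O → 0 − 1 + 1 = 0
C6: 1C, 1O, 1F, 1Cl → 0 + 1 + 1 + 1 = +3
2 carbons (C1, C2) meet the condition.

2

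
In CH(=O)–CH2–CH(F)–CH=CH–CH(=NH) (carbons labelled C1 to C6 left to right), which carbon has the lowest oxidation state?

Tallying each carbon's bonds:
C1: 1C, 1H, 2O → 0 − 1 + 2 = +1
C2: 2C, 2H → 0 − 2 = -2
C3: 2C, 1H, 1F → 0 − 1 + 1 = 0
C4: 3C, 1H → 0 − 1 = -1
C5: 3C, 1H → 0 − 1 = -1
C6: 1C, 1H, 2N → 0 − 1 + 2 = +1
The most reduced carbon is C2 at -2.

C2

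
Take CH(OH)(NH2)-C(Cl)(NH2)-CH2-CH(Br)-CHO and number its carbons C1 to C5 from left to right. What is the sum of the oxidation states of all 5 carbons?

+2

Assign +1 per bond to O/N/halogen, −1 per bond to H or an electropositive element, and 0 per bond to carbon. Tallying each carbon:
C1: 1C, 1H, 1O, 1N → 0 − 1 + 1 + 1 = +1
C2: 2C, 1N, 1Cl → 0 + 1 + 1 = +2
C3: 2C, 2H → 0 − 2 = -2
C4: 2C, 1H, 1Br → 0 − 1 + 1 = 0
C5: 1C, 1H, 2O → 0 − 1 + 2 = +1
Sum = +1 + 2 − 2 + 0 + 1 = +2.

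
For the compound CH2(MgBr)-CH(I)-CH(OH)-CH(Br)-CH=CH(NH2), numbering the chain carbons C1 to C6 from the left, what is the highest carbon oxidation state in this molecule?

0

Tallying each carbon's bonds:
C1: 1C, 2H, 1Mg → 0 − 2 − 1 = -3
C2: 2C, 1H, 1I → 0 − 1 + 1 = 0
C3: 2C, 1H, 1O → 0 − 1 + 1 = 0
C4: 2C, 1H, 1Br → 0 − 1 + 1 = 0
C5: 3C, 1H → 0 − 1 = -1
C6: 2C, 1H, 1N → 0 − 1 + 1 = 0
The highest value is 0.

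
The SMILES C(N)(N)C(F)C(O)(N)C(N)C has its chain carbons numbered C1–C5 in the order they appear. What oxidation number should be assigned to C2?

0

Each bond to a more electronegative atom (O, N, halogen) counts +1, each bond to a less electronegative atom (H, metal, B, Si) counts −1, and each C–C bond counts 0.
C2 has one bond to C (0), one bond to C (0), one bond to H (-1), one bond to F (+1).
Oxidation state = 0 + 0 − 1 + 1 = 0.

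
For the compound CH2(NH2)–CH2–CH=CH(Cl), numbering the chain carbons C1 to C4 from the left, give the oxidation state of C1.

Each bond to a more electronegative atom (O, N, halogen) counts +1, each bond to a less electronegative atom (H, metal, B, Si) counts −1, and each C–C bond counts 0.
C1 has one bond to C (0), one bond to N (+1), one bond to H (-1), one bond to H (-1).
Oxidation state = 0 + 1 − 1 − 1 = -1.

-1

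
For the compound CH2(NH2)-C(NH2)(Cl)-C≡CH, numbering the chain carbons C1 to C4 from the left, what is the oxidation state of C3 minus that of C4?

C3: 4C → 0 = 0
C4: 3C, 1H → 0 − 1 = -1
Difference: 0 − (-1) = +1.

+1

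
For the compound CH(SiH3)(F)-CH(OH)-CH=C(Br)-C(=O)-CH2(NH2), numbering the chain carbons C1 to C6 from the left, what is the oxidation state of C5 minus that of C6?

+3

C5: 2C, 2O → 0 + 2 = +2
C6: 1C, 2H, 1N → 0 − 2 + 1 = -1
Difference: +2 − (-1) = +3.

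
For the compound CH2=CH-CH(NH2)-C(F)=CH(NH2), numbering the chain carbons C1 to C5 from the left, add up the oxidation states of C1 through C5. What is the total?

Bonds to more-electronegative neighbours contribute +1 each, bonds to H or metals contribute −1 each, and C–C bonds contribute 0. Tallying each carbon:
C1: 2C, 2H → 0 − 2 = -2
C2: 3C, 1H → 0 − 1 = -1
C3: 2C, 1H, 1N → 0 − 1 + 1 = 0
C4: 3C, 1F → 0 + 1 = +1
C5: 2C, 1H, 1N → 0 − 1 + 1 = 0
Sum = -2 − 1 + 0 + 1 + 0 = -2.

-2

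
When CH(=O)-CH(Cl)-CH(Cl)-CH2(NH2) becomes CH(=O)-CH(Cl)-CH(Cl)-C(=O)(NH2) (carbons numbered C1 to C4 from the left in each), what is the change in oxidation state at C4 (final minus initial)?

Before: C4 has 1 bond to C, 2 bonds to H, 1 bond to N → oxidation state -1.
After: C4 has 1 bond to C, 2 bonds to O, 1 bond to N → oxidation state +3.
Δ = +3 − (-1) = +4, so this is an oxidation at C4.

+4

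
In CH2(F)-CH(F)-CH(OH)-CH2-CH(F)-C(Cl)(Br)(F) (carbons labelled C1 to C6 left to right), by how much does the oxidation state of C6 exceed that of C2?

C6: 1C, 1F, 1Cl, 1Br → 0 + 1 + 1 + 1 = +3
C2: 2C, 1H, 1F → 0 − 1 + 1 = 0
Difference: +3 − (0) = +3.

+3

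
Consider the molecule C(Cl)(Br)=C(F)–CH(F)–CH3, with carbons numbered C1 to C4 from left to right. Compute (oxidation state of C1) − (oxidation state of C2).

C1: 2C, 1Cl, 1Br → 0 + 1 + 1 = +2
C2: 3C, 1F → 0 + 1 = +1
Difference: +2 − (+1) = +1.

+1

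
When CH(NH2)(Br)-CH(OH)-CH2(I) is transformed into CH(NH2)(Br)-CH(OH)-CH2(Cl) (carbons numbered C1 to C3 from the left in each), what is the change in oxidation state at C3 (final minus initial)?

Before: C3 has 1 bond to C, 2 bonds to H, 1 bond to I → oxidation state -1.
After: C3 has 1 bond to C, 2 bonds to H, 1 bond to Cl → oxidation state -1.
Δ = -1 − (-1) = 0, so no net redox change at C3.

0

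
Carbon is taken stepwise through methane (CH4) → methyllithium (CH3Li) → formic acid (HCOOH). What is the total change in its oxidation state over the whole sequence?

Carbon oxidation states along the series — methane: -4, methyllithium: -4, formic acid: +2.
Net change = +2 − (-4) = +6.

+6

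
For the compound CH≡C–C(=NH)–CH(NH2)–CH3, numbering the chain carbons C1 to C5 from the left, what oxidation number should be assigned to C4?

Each bond to a more electronegative atom (O, N, halogen) counts +1, each bond to a less electronegative atom (H, metal, B, Si) counts −1, and each C–C bond counts 0.
C4 has one bond to C (0), one bond to C (0), one bond to H (-1), one bond to N (+1).
Oxidation state = 0 + 0 − 1 + 1 = 0.

0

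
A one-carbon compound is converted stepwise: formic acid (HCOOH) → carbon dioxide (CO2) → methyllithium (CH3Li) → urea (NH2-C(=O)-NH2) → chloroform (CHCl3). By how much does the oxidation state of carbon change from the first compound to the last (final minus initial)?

Carbon oxidation states along the series — formic acid: +2, carbon dioxide: +4, methyllithium: -4, urea: +4, chloroform: +2.
Net change = +2 − (+2) = 0.

0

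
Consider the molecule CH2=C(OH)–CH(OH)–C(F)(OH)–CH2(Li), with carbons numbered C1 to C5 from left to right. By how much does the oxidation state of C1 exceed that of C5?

+1

C1: 2C, 2H → 0 − 2 = -2
C5: 1C, 2H, 1Li → 0 − 2 − 1 = -3
Difference: -2 − (-3) = +1.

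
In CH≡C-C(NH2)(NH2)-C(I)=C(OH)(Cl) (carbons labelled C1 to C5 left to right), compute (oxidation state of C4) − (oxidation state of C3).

-1

C4: 3C, 1I → 0 + 1 = +1
C3: 2C, 2N → 0 + 2 = +2
Difference: +1 − (+2) = -1.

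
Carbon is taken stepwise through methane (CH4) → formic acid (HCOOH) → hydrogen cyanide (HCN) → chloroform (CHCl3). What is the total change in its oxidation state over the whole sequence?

+6

Carbon oxidation states along the series — methane: -4, formic acid: +2, hydrogen cyanide: +2, chloroform: +2.
Net change = +2 − (-4) = +6.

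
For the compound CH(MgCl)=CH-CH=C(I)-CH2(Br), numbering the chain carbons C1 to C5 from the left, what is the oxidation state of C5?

-1

Assign +1 per bond to O/N/halogen, −1 per bond to H or an electropositive element, and 0 per bond to carbon.
C5 has one bond to C (0), one bond to Br (+1), one bond to H (-1), one bond to H (-1).
Oxidation state = 0 + 1 − 1 − 1 = -1.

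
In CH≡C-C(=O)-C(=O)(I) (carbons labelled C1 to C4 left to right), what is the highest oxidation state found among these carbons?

Bonds to more-electronegative neighbours contribute +1 each, bonds to H or metals contribute −1 each, and C–C bonds contribute 0. Tallying each carbon:
C1: 3C, 1H → 0 − 1 = -1
C2: 4C → 0 = 0
C3: 2C, 2O → 0 + 2 = +2
C4: 1C, 2O, 1I → 0 + 2 + 1 = +3
The highest value is +3.

+3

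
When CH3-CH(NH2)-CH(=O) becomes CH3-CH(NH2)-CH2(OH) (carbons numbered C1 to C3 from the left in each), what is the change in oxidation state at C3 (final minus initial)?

Before: C3 has 1 bond to C, 1 bond to H, 2 bonds to O → oxidation state +1.
After: C3 has 1 bond to C, 2 bonds to H, 1 bond to O → oxidation state -1.
Δ = -1 − (+1) = -2, so this is a reduction at C3.

-2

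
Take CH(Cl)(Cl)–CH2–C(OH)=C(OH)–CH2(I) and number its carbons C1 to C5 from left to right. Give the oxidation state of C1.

Count +1 for every bond to an atom more electronegative than carbon and −1 for every bond to one less electronegative; C–C bonds are 0.
C1 has one bond to C (0), one bond to Cl (+1), one bond to H (-1), one bond to Cl (+1).
Oxidation state = 0 + 1 − 1 + 1 = +1.

+1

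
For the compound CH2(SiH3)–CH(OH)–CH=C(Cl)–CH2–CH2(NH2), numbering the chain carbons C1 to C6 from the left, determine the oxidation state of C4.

+1

Each bond to a more electronegative atom (O, N, halogen) counts +1, each bond to a less electronegative atom (H, metal, B, Si) counts −1, and each C–C bond counts 0.
C4 has a double bond to C (2×0 = 0), one bond to C (0), one bond to Cl (+1).
Oxidation state = 0 + 0 + 1 = +1.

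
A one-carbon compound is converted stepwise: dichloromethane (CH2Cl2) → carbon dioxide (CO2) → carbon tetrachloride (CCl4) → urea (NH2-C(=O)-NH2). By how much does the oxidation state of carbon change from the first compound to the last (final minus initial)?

+4

Carbon oxidation states along the series — dichloromethane: 0, carbon dioxide: +4, carbon tetrachloride: +4, urea: +4.
Net change = +4 − (0) = +4.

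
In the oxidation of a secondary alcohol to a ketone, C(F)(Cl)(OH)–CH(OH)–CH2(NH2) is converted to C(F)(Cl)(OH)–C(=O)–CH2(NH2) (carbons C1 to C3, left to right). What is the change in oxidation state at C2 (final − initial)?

+2

Before: C2 has 2 bonds to C, 1 bond to H, 1 bond to O → oxidation state 0.
After: C2 has 2 bonds to C, 2 bonds to O → oxidation state +2.
Δ = +2 − (0) = +2, so this is an oxidation at C2.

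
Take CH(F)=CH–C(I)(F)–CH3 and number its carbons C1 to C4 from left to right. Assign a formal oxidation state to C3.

+2

Count +1 for every bond to an atom more electronegative than carbon and −1 for every bond to one less electronegative; C–C bonds are 0.
C3 has one bond to C (0), one bond to C (0), one bond to I (+1), one bond to F (+1).
Oxidation state = 0 + 0 + 1 + 1 = +2.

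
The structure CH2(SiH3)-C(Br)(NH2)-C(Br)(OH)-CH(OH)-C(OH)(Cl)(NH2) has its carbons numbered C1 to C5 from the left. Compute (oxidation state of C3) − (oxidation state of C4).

C3: 2C, 1O, 1Br → 0 + 1 + 1 = +2
C4: 2C, 1H, 1O → 0 − 1 + 1 = 0
Difference: +2 − (0) = +2.

+2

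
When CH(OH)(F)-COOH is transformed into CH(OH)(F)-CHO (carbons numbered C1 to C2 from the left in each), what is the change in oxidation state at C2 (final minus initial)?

Before: C2 has 1 bond to C, 3 bonds to O → oxidation state +3.
After: C2 has 1 bond to C, 1 bond to H, 2 bonds to O → oxidation state +1.
Δ = +1 − (+3) = -2, so this is a reduction at C2.

-2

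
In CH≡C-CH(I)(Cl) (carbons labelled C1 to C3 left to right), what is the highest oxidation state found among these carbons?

+1

Tallying each carbon's bonds:
C1: 3C, 1H → 0 − 1 = -1
C2: 4C → 0 = 0
C3: 1C, 1H, 1Cl, 1I → 0 − 1 + 1 + 1 = +1
The highest value is +1.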